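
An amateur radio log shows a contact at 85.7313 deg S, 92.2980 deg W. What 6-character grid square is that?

EA34ug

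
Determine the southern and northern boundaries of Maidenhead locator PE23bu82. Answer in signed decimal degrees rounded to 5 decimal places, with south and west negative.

-46.15833, -46.15417

Field P=15, E=4: +15·20° lon, +4·10° lat → SW at lon 120°, lat -50°.
Square 2, 3: +2·2° lon, +3·1° lat → SW at lon 124°, lat -47°.
Subsquare b=1, u=20: +1·0.0833333° lon, +20·0.0416667° lat → SW at lon 124.083°, lat -46.1667°.
Extended square 8, 2: +8·0.00833333° lon, +2·0.00416667° lat → SW at lon 124.15°, lat -46.1583°.
Cell spans 0.00833333° lon × 0.00416667° lat.
south -46.15833, north -46.15417.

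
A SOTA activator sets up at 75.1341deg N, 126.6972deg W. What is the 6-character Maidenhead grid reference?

CQ65pd

Shift to the Maidenhead origin (180°W, 90°S): lon 53.3028, lat 165.1341.
Field (20°×10°, letters A–R): lon ⌊53.3028/20⌋ = 2 → C; lat ⌊165.1341/10⌋ = 16 → Q.
Square (2°×1°, digits 0–9): lon ⌊13.3028/2⌋ = 6; lat ⌊5.1341/1⌋ = 5.
Subsquare (5′×2.5′, letters a–x): lon ⌊1.3028/0.0833333⌋ = 15 → p; lat ⌊0.1341/0.0416667⌋ = 3 → d.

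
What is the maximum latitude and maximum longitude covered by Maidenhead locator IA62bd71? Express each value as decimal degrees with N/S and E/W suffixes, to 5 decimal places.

87.86667° S, 7.85000° W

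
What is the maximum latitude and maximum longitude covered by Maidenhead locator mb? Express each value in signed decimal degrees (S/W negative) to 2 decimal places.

-70.00, 80.00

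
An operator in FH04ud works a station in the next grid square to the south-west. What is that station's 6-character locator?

FH04tc

Longitude subsquare u = 20; −1 → 19 = t.
Latitude subsquare d = 3; −1 → 2 = c.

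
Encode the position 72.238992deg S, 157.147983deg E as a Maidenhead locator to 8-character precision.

Offset from 180°W / 90°S: lon 337.14798°, lat 17.76101°.
Field: 337.14798/20 → 16 → Q, 17.76101/10 → 1 → B; chars QB.
Square: 17.14798/2 → 8, 7.76101/1 → 7; chars 87.
Subsquare: 1.14798/0.0833333 → 13 → n, 0.76101/0.0416667 → 18 → s; chars ns.
Extended square: 0.06465/0.00833333 → 7, 0.01101/0.00416667 → 2; chars 72.

QB87ns72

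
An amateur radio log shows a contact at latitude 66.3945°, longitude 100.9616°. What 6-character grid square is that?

Shift to the Maidenhead origin (180°W, 90°S): lon 280.9616, lat 156.3945.
Field: lon ⌊280.9616/20⌋ = 14 → O; lat ⌊156.3945/10⌋ = 15 → P.
Square: lon ⌊0.9616/2⌋ = 0; lat ⌊6.3945/1⌋ = 6.
Subsquare: lon ⌊0.9616/0.0833333⌋ = 11 → l; lat ⌊0.3945/0.0416667⌋ = 9 → j.

OP06lj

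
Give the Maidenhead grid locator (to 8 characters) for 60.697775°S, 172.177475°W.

AC39vh82

Add 180° to longitude and 90° to latitude: 7.82253, 29.30222.
Field: lon ⌊7.82253/20⌋ = 0 → A; lat ⌊29.30222/10⌋ = 2 → C.
Square: lon ⌊7.82253/2⌋ = 3; lat ⌊9.30222/1⌋ = 9.
Subsquare: lon ⌊1.82253/0.0833333⌋ = 21 → v; lat ⌊0.30222/0.0416667⌋ = 7 → h.
Extended square: lon ⌊0.07253/0.00833333⌋ = 8; lat ⌊0.01056/0.00416667⌋ = 2.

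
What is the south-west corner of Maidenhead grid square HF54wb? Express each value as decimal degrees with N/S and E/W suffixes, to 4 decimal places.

Field H=7, F=5: +7·20° lon, +5·10° lat → SW at lon -40°, lat -40°.
Square 5, 4: +5·2° lon, +4·1° lat → SW at lon -30°, lat -36°.
Subsquare w=22, b=1: +22·0.0833333° lon, +1·0.0416667° lat → SW at lon -28.1667°, lat -35.9583°.
latitude 35.9583° S, longitude 28.1667° W.

35.9583° S, 28.1667° W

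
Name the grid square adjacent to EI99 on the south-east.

FI08

Longitude square 9; +1 → 10, wraps to 0, carry into field.
Longitude field E = 4; +1 → 5 = F.
Latitude square 9; −1 → 8.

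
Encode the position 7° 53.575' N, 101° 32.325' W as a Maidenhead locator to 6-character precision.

DJ97fv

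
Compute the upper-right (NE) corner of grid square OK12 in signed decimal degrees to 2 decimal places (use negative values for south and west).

13.00, 104.00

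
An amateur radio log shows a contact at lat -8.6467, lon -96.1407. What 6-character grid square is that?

Offset from 180°W / 90°S: lon 83.8593°, lat 81.3533°.
Field: lon ⌊83.8593/20⌋ = 4 → E; lat ⌊81.3533/10⌋ = 8 → I.
Square: lon ⌊3.8593/2⌋ = 1; lat ⌊1.3533/1⌋ = 1.
Subsquare: lon ⌊1.8593/0.0833333⌋ = 22 → w; lat ⌊0.3533/0.0416667⌋ = 8 → i.

EI11wi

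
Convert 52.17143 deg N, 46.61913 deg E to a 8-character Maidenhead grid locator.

Shift to the Maidenhead origin (180°W, 90°S): lon 226.61913, lat 142.17143.
Field: 226.61913/20 → 11 → L, 142.17143/10 → 14 → O; chars LO.
Square: 6.61913/2 → 3, 2.17143/1 → 2; chars 32.
Subsquare: 0.61913/0.0833333 → 7 → h, 0.17143/0.0416667 → 4 → e; chars he.
Extended square: 0.03580/0.00833333 → 4, 0.00476/0.00416667 → 1; chars 41.

LO32he41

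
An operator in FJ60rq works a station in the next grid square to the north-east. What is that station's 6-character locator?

FJ60sr

Longitude subsquare r = 17; +1 → 18 = s.
Latitude subsquare q = 16; +1 → 17 = r.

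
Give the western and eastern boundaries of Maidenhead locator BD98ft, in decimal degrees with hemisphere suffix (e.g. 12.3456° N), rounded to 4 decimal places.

141.5833° W, 141.5000° W

Field B=1, D=3: +1·20° lon, +3·10° lat → SW at lon -160°, lat -60°.
Square 9, 8: +9·2° lon, +8·1° lat → SW at lon -142°, lat -52°.
Subsquare f=5, t=19: +5·0.0833333° lon, +19·0.0416667° lat → SW at lon -141.583°, lat -51.2083°.
Cell spans 0.0833333° lon × 0.0416667° lat.
west 141.5833° W, east 141.5000° W.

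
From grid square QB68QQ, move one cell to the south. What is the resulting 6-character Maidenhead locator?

Latitude subsquare q = 16; −1 → 15 = p.
The longitude characters are unchanged.

QB68qp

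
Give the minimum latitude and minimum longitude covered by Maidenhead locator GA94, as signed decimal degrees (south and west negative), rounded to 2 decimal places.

-86.00, -42.00

Field G=6, A=0: +6·20° lon, +0·10° lat → SW at lon -60°, lat -90°.
Square 9, 4: +9·2° lon, +4·1° lat → SW at lon -42°, lat -86°.
latitude -86.00, longitude -42.00.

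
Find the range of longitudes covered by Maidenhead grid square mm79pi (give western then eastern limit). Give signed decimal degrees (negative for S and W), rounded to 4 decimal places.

75.2500, 75.3333

Field M=12, M=12: +12·20° lon, +12·10° lat → SW at lon 60°, lat 30°.
Square 7, 9: +7·2° lon, +9·1° lat → SW at lon 74°, lat 39°.
Subsquare p=15, i=8: +15·0.0833333° lon, +8·0.0416667° lat → SW at lon 75.25°, lat 39.3333°.
Cell spans 0.0833333° lon × 0.0416667° lat.
west 75.2500, east 75.3333.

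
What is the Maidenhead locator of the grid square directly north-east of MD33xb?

MD43ac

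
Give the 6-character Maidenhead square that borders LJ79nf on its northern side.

Latitude subsquare f = 5; +1 → 6 = g.
The longitude characters are unchanged.

LJ79ng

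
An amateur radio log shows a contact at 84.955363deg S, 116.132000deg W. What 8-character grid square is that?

DA15wb40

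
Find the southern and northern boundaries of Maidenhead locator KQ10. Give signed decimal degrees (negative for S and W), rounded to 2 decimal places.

Field K=10, Q=16: +10·20° lon, +16·10° lat → SW at lon 20°, lat 70°.
Square 1, 0: +1·2° lon, +0·1° lat → SW at lon 22°, lat 70°.
Cell spans 2° lon × 1° lat.
south 70.00, north 71.00.

70.00, 71.00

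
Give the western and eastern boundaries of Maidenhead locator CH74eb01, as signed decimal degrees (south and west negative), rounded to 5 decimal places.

-125.66667, -125.65833

Field C=2, H=7: +2·20° lon, +7·10° lat → SW at lon -140°, lat -20°.
Square 7, 4: +7·2° lon, +4·1° lat → SW at lon -126°, lat -16°.
Subsquare e=4, b=1: +4·0.0833333° lon, +1·0.0416667° lat → SW at lon -125.667°, lat -15.9583°.
Extended square 0, 1: +0·0.00833333° lon, +1·0.00416667° lat → SW at lon -125.667°, lat -15.9542°.
Cell spans 0.00833333° lon × 0.00416667° lat.
west -125.66667, east -125.65833.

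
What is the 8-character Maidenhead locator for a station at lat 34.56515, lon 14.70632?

Shift to the Maidenhead origin (180°W, 90°S): lon 194.70632, lat 124.56515.
Field: lon ⌊194.70632/20⌋ = 9 → J; lat ⌊124.56515/10⌋ = 12 → M.
Square: lon ⌊14.70632/2⌋ = 7; lat ⌊4.56515/1⌋ = 4.
Subsquare: lon ⌊0.70632/0.0833333⌋ = 8 → i; lat ⌊0.56515/0.0416667⌋ = 13 → n.
Extended square: lon ⌊0.03965/0.00833333⌋ = 4; lat ⌊0.02348/0.00416667⌋ = 5.

JM74in45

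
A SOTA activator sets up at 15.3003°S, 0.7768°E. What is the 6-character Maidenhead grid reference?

JH04jq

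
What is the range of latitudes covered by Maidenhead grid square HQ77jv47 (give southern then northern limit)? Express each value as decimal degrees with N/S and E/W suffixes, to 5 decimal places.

Field H=7, Q=16: +7·20° lon, +16·10° lat → SW at lon -40°, lat 70°.
Square 7, 7: +7·2° lon, +7·1° lat → SW at lon -26°, lat 77°.
Subsquare j=9, v=21: +9·0.0833333° lon, +21·0.0416667° lat → SW at lon -25.25°, lat 77.875°.
Extended square 4, 7: +4·0.00833333° lon, +7·0.00416667° lat → SW at lon -25.2167°, lat 77.9042°.
Cell spans 0.00833333° lon × 0.00416667° lat.
south 77.90417° N, north 77.90833° N.

77.90417° N, 77.90833° N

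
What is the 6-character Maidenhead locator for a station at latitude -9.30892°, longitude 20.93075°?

KI00lq

Add 180° to longitude and 90° to latitude: 200.9307, 80.6911.
Field: 200.9307/20 → 10 → K, 80.6911/10 → 8 → I; chars KI.
Square: 0.9307/2 → 0, 0.6911/1 → 0; chars 00.
Subsquare: 0.9307/0.0833333 → 11 → l, 0.6911/0.0416667 → 16 → q; chars lq.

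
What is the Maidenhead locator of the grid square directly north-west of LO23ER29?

LO23es10

Longitude extended square 2; −1 → 1.
Latitude extended square 9; +1 → 10, wraps to 0, carry into subsquare.
Latitude subsquare r = 17; +1 → 18 = s.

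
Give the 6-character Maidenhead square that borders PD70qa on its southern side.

PC79qx

Latitude subsquare a = 0; −1 → -1, wraps to 23 = x, carry into square.
Latitude square 0; −1 → -1, wraps to 9, carry into field.
Latitude field D = 3; −1 → 2 = C.
The longitude characters are unchanged.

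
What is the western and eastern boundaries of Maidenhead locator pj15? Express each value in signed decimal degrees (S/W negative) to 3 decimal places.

Field P=15, J=9: +15·20° lon, +9·10° lat → SW at lon 120°, lat 0°.
Square 1, 5: +1·2° lon, +5·1° lat → SW at lon 122°, lat 5°.
Cell spans 2° lon × 1° lat.
west 122.000, east 124.000.

122.000, 124.000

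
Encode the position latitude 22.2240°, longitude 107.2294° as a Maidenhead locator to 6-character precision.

Offset from 180°W / 90°S: lon 287.2294°, lat 112.2240°.
Field (20°×10°, letters A–R): 287.2294/20 → 14 → O, 112.2240/10 → 11 → L; chars OL.
Square (2°×1°, digits 0–9): 7.2294/2 → 3, 2.2240/1 → 2; chars 32.
Subsquare (5′×2.5′, letters a–x): 1.2294/0.0833333 → 14 → o, 0.2240/0.0416667 → 5 → f; chars of.

OL32of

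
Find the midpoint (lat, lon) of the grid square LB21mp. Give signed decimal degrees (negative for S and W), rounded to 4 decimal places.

Field L=11, B=1: +11·20° lon, +1·10° lat → SW at lon 40°, lat -80°.
Square 2, 1: +2·2° lon, +1·1° lat → SW at lon 44°, lat -79°.
Subsquare m=12, p=15: +12·0.0833333° lon, +15·0.0416667° lat → SW at lon 45°, lat -78.375°.
Cell spans 0.0833333° lon × 0.0416667° lat. Centre is SW corner plus half of each.
latitude -78.3542, longitude 45.0417.

-78.3542, 45.0417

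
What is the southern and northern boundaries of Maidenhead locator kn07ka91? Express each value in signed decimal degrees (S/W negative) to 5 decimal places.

47.00417, 47.00833

Field K=10, N=13: +10·20° lon, +13·10° lat → SW at lon 20°, lat 40°.
Square 0, 7: +0·2° lon, +7·1° lat → SW at lon 20°, lat 47°.
Subsquare k=10, a=0: +10·0.0833333° lon, +0·0.0416667° lat → SW at lon 20.8333°, lat 47°.
Extended square 9, 1: +9·0.00833333° lon, +1·0.00416667° lat → SW at lon 20.9083°, lat 47.0042°.
Cell spans 0.00833333° lon × 0.00416667° lat.
south 47.00417, north 47.00833.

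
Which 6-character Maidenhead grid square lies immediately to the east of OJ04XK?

OJ14ak

Longitude subsquare x = 23; +1 → 24, wraps to 0 = a, carry into square.
Longitude square 0; +1 → 1.
The latitude characters are unchanged.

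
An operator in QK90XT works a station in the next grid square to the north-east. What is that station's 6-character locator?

Longitude subsquare x = 23; +1 → 24, wraps to 0 = a, carry into square.
Longitude square 9; +1 → 10, wraps to 0, carry into field.
Longitude field Q = 16; +1 → 17 = R.
Latitude subsquare t = 19; +1 → 20 = u.

RK00au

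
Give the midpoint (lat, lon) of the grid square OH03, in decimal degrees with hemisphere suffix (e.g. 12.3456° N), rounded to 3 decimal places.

16.500° S, 101.000° E

Field O=14, H=7: +14·20° lon, +7·10° lat → SW at lon 100°, lat -20°.
Square 0, 3: +0·2° lon, +3·1° lat → SW at lon 100°, lat -17°.
Cell spans 2° lon × 1° lat. Centre is SW corner plus half of each.
latitude 16.500° S, longitude 101.000° E.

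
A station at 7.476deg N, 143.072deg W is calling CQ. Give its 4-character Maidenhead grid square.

BJ87

Add 180° to longitude and 90° to latitude: 36.93, 97.48.
Field: 36.93/20 → 1 → B, 97.48/10 → 9 → J; chars BJ.
Square: 16.93/2 → 8, 7.48/1 → 7; chars 87.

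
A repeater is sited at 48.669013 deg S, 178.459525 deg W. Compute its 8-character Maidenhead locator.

Shift to the Maidenhead origin (180°W, 90°S): lon 1.54047, lat 41.33099.
Field: lon ⌊1.54047/20⌋ = 0 → A; lat ⌊41.33099/10⌋ = 4 → E.
Square: lon ⌊1.54047/2⌋ = 0; lat ⌊1.33099/1⌋ = 1.
Subsquare: lon ⌊1.54047/0.0833333⌋ = 18 → s; lat ⌊0.33099/0.0416667⌋ = 7 → h.
Extended square: lon ⌊0.04047/0.00833333⌋ = 4; lat ⌊0.03932/0.00416667⌋ = 9.

AE01sh49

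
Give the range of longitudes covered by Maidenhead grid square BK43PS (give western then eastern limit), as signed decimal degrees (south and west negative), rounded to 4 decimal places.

-150.7500, -150.6667

Field B=1, K=10: +1·20° lon, +10·10° lat → SW at lon -160°, lat 10°.
Square 4, 3: +4·2° lon, +3·1° lat → SW at lon -152°, lat 13°.
Subsquare p=15, s=18: +15·0.0833333° lon, +18·0.0416667° lat → SW at lon -150.75°, lat 13.75°.
Cell spans 0.0833333° lon × 0.0416667° lat.
west -150.7500, east -150.6667.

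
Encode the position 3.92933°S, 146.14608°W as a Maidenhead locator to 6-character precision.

BI66wb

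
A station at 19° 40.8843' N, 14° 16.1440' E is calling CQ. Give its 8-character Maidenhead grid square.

Add 180° to longitude and 90° to latitude: 194.26907, 109.68140.
Field (20°×10°, letters A–R): lon ⌊194.26907/20⌋ = 9 → J; lat ⌊109.68140/10⌋ = 10 → K.
Square (2°×1°, digits 0–9): lon ⌊14.26907/2⌋ = 7; lat ⌊9.68140/1⌋ = 9.
Subsquare (5′×2.5′, letters a–x): lon ⌊0.26907/0.0833333⌋ = 3 → d; lat ⌊0.68140/0.0416667⌋ = 16 → q.
Extended square (30″×15″, digits 0–9): lon ⌊0.01907/0.00833333⌋ = 2; lat ⌊0.01474/0.00416667⌋ = 3.

JK79dq23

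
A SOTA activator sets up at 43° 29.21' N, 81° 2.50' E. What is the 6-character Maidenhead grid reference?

NN03ml

Shift to the Maidenhead origin (180°W, 90°S): lon 261.0417, lat 133.4868.
Field: lon ⌊261.0417/20⌋ = 13 → N; lat ⌊133.4868/10⌋ = 13 → N.
Square: lon ⌊1.0417/2⌋ = 0; lat ⌊3.4868/1⌋ = 3.
Subsquare: lon ⌊1.0417/0.0833333⌋ = 12 → m; lat ⌊0.4868/0.0416667⌋ = 11 → l.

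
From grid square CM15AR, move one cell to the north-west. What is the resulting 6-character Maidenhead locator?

Longitude subsquare a = 0; −1 → -1, wraps to 23 = x, carry into square.
Longitude square 1; −1 → 0.
Latitude subsquare r = 17; +1 → 18 = s.

CM05xs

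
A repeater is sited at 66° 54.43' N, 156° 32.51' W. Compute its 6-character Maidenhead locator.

BP16rv

Offset from 180°W / 90°S: lon 23.4582°, lat 156.9072°.
Field (20°×10°, letters A–R): lon ⌊23.4582/20⌋ = 1 → B; lat ⌊156.9072/10⌋ = 15 → P.
Square (2°×1°, digits 0–9): lon ⌊3.4582/2⌋ = 1; lat ⌊6.9072/1⌋ = 6.
Subsquare (5′×2.5′, letters a–x): lon ⌊1.4582/0.0833333⌋ = 17 → r; lat ⌊0.9072/0.0416667⌋ = 21 → v.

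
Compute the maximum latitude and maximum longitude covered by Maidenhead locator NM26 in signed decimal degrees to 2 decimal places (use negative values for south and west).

Field N=13, M=12: +13·20° lon, +12·10° lat → SW at lon 80°, lat 30°.
Square 2, 6: +2·2° lon, +6·1° lat → SW at lon 84°, lat 36°.
Cell spans 2° lon × 1° lat. NE corner is SW corner plus one full cell.
latitude 37.00, longitude 86.00.

37.00, 86.00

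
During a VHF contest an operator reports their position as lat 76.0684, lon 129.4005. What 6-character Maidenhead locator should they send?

PQ46qb

Add 180° to longitude and 90° to latitude: 309.4005, 166.0684.
Field (20°×10°, letters A–R): lon ⌊309.4005/20⌋ = 15 → P; lat ⌊166.0684/10⌋ = 16 → Q.
Square (2°×1°, digits 0–9): lon ⌊9.4005/2⌋ = 4; lat ⌊6.0684/1⌋ = 6.
Subsquare (5′×2.5′, letters a–x): lon ⌊1.4005/0.0833333⌋ = 16 → q; lat ⌊0.0684/0.0416667⌋ = 1 → b.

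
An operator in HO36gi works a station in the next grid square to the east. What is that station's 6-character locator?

HO36hi

Longitude subsquare g = 6; +1 → 7 = h.
The latitude characters are unchanged.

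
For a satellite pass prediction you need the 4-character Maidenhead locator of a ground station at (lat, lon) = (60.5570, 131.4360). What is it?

PP50

Shift to the Maidenhead origin (180°W, 90°S): lon 311.44, lat 150.56.
Field (20°×10°, letters A–R): 311.44/20 → 15 → P, 150.56/10 → 15 → P; chars PP.
Square (2°×1°, digits 0–9): 11.44/2 → 5, 0.56/1 → 0; chars 50.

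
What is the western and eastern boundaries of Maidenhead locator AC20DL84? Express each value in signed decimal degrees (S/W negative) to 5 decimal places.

-175.68333, -175.67500

Field A=0, C=2: +0·20° lon, +2·10° lat → SW at lon -180°, lat -70°.
Square 2, 0: +2·2° lon, +0·1° lat → SW at lon -176°, lat -70°.
Subsquare d=3, l=11: +3·0.0833333° lon, +11·0.0416667° lat → SW at lon -175.75°, lat -69.5417°.
Extended square 8, 4: +8·0.00833333° lon, +4·0.00416667° lat → SW at lon -175.683°, lat -69.525°.
Cell spans 0.00833333° lon × 0.00416667° lat.
west -175.68333, east -175.67500.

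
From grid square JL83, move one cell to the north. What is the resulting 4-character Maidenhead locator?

Latitude square 3; +1 → 4.
The longitude characters are unchanged.

JL84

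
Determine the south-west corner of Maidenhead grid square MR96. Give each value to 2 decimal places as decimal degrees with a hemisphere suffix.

86.00° N, 78.00° E

Field M=12, R=17: +12·20° lon, +17·10° lat → SW at lon 60°, lat 80°.
Square 9, 6: +9·2° lon, +6·1° lat → SW at lon 78°, lat 86°.
latitude 86.00° N, longitude 78.00° E.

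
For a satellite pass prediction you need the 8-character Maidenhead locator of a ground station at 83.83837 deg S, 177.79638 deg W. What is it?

AA16cd48

Add 180° to longitude and 90° to latitude: 2.20362, 6.16163.
Field: 2.20362/20 → 0 → A, 6.16163/10 → 0 → A; chars AA.
Square: 2.20362/2 → 1, 6.16163/1 → 6; chars 16.
Subsquare: 0.20362/0.0833333 → 2 → c, 0.16163/0.0416667 → 3 → d; chars cd.
Extended square: 0.03695/0.00833333 → 4, 0.03663/0.00416667 → 8; chars 48.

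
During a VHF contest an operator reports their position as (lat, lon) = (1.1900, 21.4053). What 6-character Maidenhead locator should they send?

KJ01qe

Offset from 180°W / 90°S: lon 201.4053°, lat 91.1900°.
Field (20°×10°, letters A–R): 201.4053/20 → 10 → K, 91.1900/10 → 9 → J; chars KJ.
Square (2°×1°, digits 0–9): 1.4053/2 → 0, 1.1900/1 → 1; chars 01.
Subsquare (5′×2.5′, letters a–x): 1.4053/0.0833333 → 16 → q, 0.1900/0.0416667 → 4 → e; chars qe.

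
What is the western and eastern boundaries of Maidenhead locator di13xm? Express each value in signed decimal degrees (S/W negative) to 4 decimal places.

-116.0833, -116.0000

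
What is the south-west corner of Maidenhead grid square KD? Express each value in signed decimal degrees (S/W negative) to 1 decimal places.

-60.0, 20.0

Field K=10, D=3: +10·20° lon, +3·10° lat → SW at lon 20°, lat -60°.
latitude -60.0, longitude 20.0.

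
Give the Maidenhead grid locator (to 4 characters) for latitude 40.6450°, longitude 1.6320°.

JN00

Add 180° to longitude and 90° to latitude: 181.63, 130.65.
Field: 181.63/20 → 9 → J, 130.65/10 → 13 → N; chars JN.
Square: 1.63/2 → 0, 0.65/1 → 0; chars 00.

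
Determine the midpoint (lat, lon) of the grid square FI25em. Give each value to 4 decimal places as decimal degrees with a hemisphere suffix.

4.4792° S, 75.6250° W

Field F=5, I=8: +5·20° lon, +8·10° lat → SW at lon -80°, lat -10°.
Square 2, 5: +2·2° lon, +5·1° lat → SW at lon -76°, lat -5°.
Subsquare e=4, m=12: +4·0.0833333° lon, +12·0.0416667° lat → SW at lon -75.6667°, lat -4.5°.
Cell spans 0.0833333° lon × 0.0416667° lat. Centre is SW corner plus half of each.
latitude 4.4792° S, longitude 75.6250° W.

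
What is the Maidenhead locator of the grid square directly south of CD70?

Latitude square 0; −1 → -1, wraps to 9, carry into field.
Latitude field D = 3; −1 → 2 = C.
The longitude characters are unchanged.

CC79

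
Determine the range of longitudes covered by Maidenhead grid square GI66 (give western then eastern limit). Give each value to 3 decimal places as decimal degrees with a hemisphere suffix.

Field G=6, I=8: +6·20° lon, +8·10° lat → SW at lon -60°, lat -10°.
Square 6, 6: +6·2° lon, +6·1° lat → SW at lon -48°, lat -4°.
Cell spans 2° lon × 1° lat.
west 48.000° W, east 46.000° W.

48.000° W, 46.000° W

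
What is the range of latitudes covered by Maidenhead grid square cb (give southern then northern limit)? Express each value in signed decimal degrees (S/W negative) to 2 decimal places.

-80.00, -70.00

Field C=2, B=1: +2·20° lon, +1·10° lat → SW at lon -140°, lat -80°.
Cell spans 20° lon × 10° lat.
south -80.00, north -70.00.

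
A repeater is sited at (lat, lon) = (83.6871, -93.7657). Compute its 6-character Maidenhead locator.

ER33cq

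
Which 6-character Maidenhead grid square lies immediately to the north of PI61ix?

PI62ia

Latitude subsquare x = 23; +1 → 24, wraps to 0 = a, carry into square.
Latitude square 1; +1 → 2.
The longitude characters are unchanged.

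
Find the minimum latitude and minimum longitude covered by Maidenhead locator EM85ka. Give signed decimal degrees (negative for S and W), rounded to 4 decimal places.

35.0000, -83.1667

Field E=4, M=12: +4·20° lon, +12·10° lat → SW at lon -100°, lat 30°.
Square 8, 5: +8·2° lon, +5·1° lat → SW at lon -84°, lat 35°.
Subsquare k=10, a=0: +10·0.0833333° lon, +0·0.0416667° lat → SW at lon -83.1667°, lat 35°.
latitude 35.0000, longitude -83.1667.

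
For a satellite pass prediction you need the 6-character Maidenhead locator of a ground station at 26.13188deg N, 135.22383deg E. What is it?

Add 180° to longitude and 90° to latitude: 315.2238, 116.1319.
Field: lon ⌊315.2238/20⌋ = 15 → P; lat ⌊116.1319/10⌋ = 11 → L.
Square: lon ⌊15.2238/2⌋ = 7; lat ⌊6.1319/1⌋ = 6.
Subsquare: lon ⌊1.2238/0.0833333⌋ = 14 → o; lat ⌊0.1319/0.0416667⌋ = 3 → d.

PL76od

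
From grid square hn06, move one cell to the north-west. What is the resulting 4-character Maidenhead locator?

GN97

Longitude square 0; −1 → -1, wraps to 9, carry into field.
Longitude field H = 7; −1 → 6 = G.
Latitude square 6; +1 → 7.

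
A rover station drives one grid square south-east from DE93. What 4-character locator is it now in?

EE02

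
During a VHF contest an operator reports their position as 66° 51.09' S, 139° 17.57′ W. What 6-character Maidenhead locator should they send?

CC03id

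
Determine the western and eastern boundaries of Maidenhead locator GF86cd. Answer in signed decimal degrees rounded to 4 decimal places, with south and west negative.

-43.8333, -43.7500

Field G=6, F=5: +6·20° lon, +5·10° lat → SW at lon -60°, lat -40°.
Square 8, 6: +8·2° lon, +6·1° lat → SW at lon -44°, lat -34°.
Subsquare c=2, d=3: +2·0.0833333° lon, +3·0.0416667° lat → SW at lon -43.8333°, lat -33.875°.
Cell spans 0.0833333° lon × 0.0416667° lat.
west -43.8333, east -43.7500.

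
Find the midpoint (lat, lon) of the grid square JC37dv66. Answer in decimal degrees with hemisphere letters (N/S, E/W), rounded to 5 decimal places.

62.09792° S, 6.30417° E

Field J=9, C=2: +9·20° lon, +2·10° lat → SW at lon 0°, lat -70°.
Square 3, 7: +3·2° lon, +7·1° lat → SW at lon 6°, lat -63°.
Subsquare d=3, v=21: +3·0.0833333° lon, +21·0.0416667° lat → SW at lon 6.25°, lat -62.125°.
Extended square 6, 6: +6·0.00833333° lon, +6·0.00416667° lat → SW at lon 6.3°, lat -62.1°.
Cell spans 0.00833333° lon × 0.00416667° lat. Centre is SW corner plus half of each.
latitude 62.09792° S, longitude 6.30417° E.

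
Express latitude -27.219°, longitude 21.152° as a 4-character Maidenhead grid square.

Shift to the Maidenhead origin (180°W, 90°S): lon 201.15, lat 62.78.
Field: lon ⌊201.15/20⌋ = 10 → K; lat ⌊62.78/10⌋ = 6 → G.
Square: lon ⌊1.15/2⌋ = 0; lat ⌊2.78/1⌋ = 2.

KG02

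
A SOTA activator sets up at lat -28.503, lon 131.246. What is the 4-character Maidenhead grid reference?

PG51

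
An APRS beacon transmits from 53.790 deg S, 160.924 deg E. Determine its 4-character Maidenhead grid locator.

RD06

Shift to the Maidenhead origin (180°W, 90°S): lon 340.92, lat 36.21.
Field: 340.92/20 → 17 → R, 36.21/10 → 3 → D; chars RD.
Square: 0.92/2 → 0, 6.21/1 → 6; chars 06.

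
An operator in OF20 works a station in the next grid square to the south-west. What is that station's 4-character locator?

Longitude square 2; −1 → 1.
Latitude square 0; −1 → -1, wraps to 9, carry into field.
Latitude field F = 5; −1 → 4 = E.

OE19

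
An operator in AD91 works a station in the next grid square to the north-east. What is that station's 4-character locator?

BD02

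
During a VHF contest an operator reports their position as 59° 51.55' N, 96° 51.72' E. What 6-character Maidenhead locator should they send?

NO89ku

Shift to the Maidenhead origin (180°W, 90°S): lon 276.8620, lat 149.8592.
Field: 276.8620/20 → 13 → N, 149.8592/10 → 14 → O; chars NO.
Square: 16.8620/2 → 8, 9.8592/1 → 9; chars 89.
Subsquare: 0.8620/0.0833333 → 10 → k, 0.8592/0.0416667 → 20 → u; chars ku.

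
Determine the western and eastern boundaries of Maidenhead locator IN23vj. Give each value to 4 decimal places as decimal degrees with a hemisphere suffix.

14.2500° W, 14.1667° W

Field I=8, N=13: +8·20° lon, +13·10° lat → SW at lon -20°, lat 40°.
Square 2, 3: +2·2° lon, +3·1° lat → SW at lon -16°, lat 43°.
Subsquare v=21, j=9: +21·0.0833333° lon, +9·0.0416667° lat → SW at lon -14.25°, lat 43.375°.
Cell spans 0.0833333° lon × 0.0416667° lat.
west 14.2500° W, east 14.1667° W.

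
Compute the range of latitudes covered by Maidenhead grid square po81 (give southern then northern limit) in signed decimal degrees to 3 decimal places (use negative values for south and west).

51.000, 52.000

Field P=15, O=14: +15·20° lon, +14·10° lat → SW at lon 120°, lat 50°.
Square 8, 1: +8·2° lon, +1·1° lat → SW at lon 136°, lat 51°.
Cell spans 2° lon × 1° lat.
south 51.000, north 52.000.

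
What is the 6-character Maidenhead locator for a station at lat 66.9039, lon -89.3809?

Add 180° to longitude and 90° to latitude: 90.6191, 156.9039.
Field: lon ⌊90.6191/20⌋ = 4 → E; lat ⌊156.9039/10⌋ = 15 → P.
Square: lon ⌊10.6191/2⌋ = 5; lat ⌊6.9039/1⌋ = 6.
Subsquare: lon ⌊0.6191/0.0833333⌋ = 7 → h; lat ⌊0.9039/0.0416667⌋ = 21 → v.

EP56hv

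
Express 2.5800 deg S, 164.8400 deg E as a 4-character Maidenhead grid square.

RI27

Add 180° to longitude and 90° to latitude: 344.84, 87.42.
Field: lon ⌊344.84/20⌋ = 17 → R; lat ⌊87.42/10⌋ = 8 → I.
Square: lon ⌊4.84/2⌋ = 2; lat ⌊7.42/1⌋ = 7.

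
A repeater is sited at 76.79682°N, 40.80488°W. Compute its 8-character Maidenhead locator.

GQ96ot31

Shift to the Maidenhead origin (180°W, 90°S): lon 139.19512, lat 166.79682.
Field: 139.19512/20 → 6 → G, 166.79682/10 → 16 → Q; chars GQ.
Square: 19.19512/2 → 9, 6.79682/1 → 6; chars 96.
Subsquare: 1.19512/0.0833333 → 14 → o, 0.79682/0.0416667 → 19 → t; chars ot.
Extended square: 0.02845/0.00833333 → 3, 0.00515/0.00416667 → 1; chars 31.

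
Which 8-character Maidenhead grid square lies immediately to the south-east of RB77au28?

Longitude extended square 2; +1 → 3.
Latitude extended square 8; −1 → 7.

RB77au37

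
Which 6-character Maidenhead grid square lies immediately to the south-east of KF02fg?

KF02gf

Longitude subsquare f = 5; +1 → 6 = g.
Latitude subsquare g = 6; −1 → 5 = f.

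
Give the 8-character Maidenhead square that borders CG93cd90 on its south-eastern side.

CG93dc09

Longitude extended square 9; +1 → 10, wraps to 0, carry into subsquare.
Longitude subsquare c = 2; +1 → 3 = d.
Latitude extended square 0; −1 → -1, wraps to 9, carry into subsquare.
Latitude subsquare d = 3; −1 → 2 = c.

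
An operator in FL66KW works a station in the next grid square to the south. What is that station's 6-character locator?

FL66kv

Latitude subsquare w = 22; −1 → 21 = v.
The longitude characters are unchanged.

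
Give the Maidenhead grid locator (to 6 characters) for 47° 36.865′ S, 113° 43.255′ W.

DE32dj

Offset from 180°W / 90°S: lon 66.2791°, lat 42.3856°.
Field: 66.2791/20 → 3 → D, 42.3856/10 → 4 → E; chars DE.
Square: 6.2791/2 → 3, 2.3856/1 → 2; chars 32.
Subsquare: 0.2791/0.0833333 → 3 → d, 0.3856/0.0416667 → 9 → j; chars dj.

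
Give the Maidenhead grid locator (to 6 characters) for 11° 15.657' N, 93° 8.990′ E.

NK61ng

Offset from 180°W / 90°S: lon 273.1498°, lat 101.2609°.
Field (20°×10°, letters A–R): 273.1498/20 → 13 → N, 101.2609/10 → 10 → K; chars NK.
Square (2°×1°, digits 0–9): 13.1498/2 → 6, 1.2609/1 → 1; chars 61.
Subsquare (5′×2.5′, letters a–x): 1.1498/0.0833333 → 13 → n, 0.2609/0.0416667 → 6 → g; chars ng.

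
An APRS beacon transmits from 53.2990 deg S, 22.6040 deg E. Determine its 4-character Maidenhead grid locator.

KD16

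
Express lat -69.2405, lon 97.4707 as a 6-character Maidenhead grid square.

NC80rs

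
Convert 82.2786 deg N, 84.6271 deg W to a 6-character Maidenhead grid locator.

Shift to the Maidenhead origin (180°W, 90°S): lon 95.3729, lat 172.2786.
Field: 95.3729/20 → 4 → E, 172.2786/10 → 17 → R; chars ER.
Square: 15.3729/2 → 7, 2.2786/1 → 2; chars 72.
Subsquare: 1.3729/0.0833333 → 16 → q, 0.2786/0.0416667 → 6 → g; chars qg.

ER72qg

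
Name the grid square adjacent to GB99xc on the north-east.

Longitude subsquare x = 23; +1 → 24, wraps to 0 = a, carry into square.
Longitude square 9; +1 → 10, wraps to 0, carry into field.
Longitude field G = 6; +1 → 7 = H.
Latitude subsquare c = 2; +1 → 3 = d.

HB09ad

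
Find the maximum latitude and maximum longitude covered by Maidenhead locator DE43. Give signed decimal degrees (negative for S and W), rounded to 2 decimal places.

-46.00, -110.00

Field D=3, E=4: +3·20° lon, +4·10° lat → SW at lon -120°, lat -50°.
Square 4, 3: +4·2° lon, +3·1° lat → SW at lon -112°, lat -47°.
Cell spans 2° lon × 1° lat. NE corner is SW corner plus one full cell.
latitude -46.00, longitude -110.00.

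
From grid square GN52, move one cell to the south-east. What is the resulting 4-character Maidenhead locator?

Longitude square 5; +1 → 6.
Latitude square 2; −1 → 1.

GN61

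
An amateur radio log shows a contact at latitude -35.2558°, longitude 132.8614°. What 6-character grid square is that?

Add 180° to longitude and 90° to latitude: 312.8614, 54.7442.
Field: lon ⌊312.8614/20⌋ = 15 → P; lat ⌊54.7442/10⌋ = 5 → F.
Square: lon ⌊12.8614/2⌋ = 6; lat ⌊4.7442/1⌋ = 4.
Subsquare: lon ⌊0.8614/0.0833333⌋ = 10 → k; lat ⌊0.7442/0.0416667⌋ = 17 → r.

PF64kr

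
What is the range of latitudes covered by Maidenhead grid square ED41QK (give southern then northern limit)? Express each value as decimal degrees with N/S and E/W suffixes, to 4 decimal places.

58.5833° S, 58.5417° S

Field E=4, D=3: +4·20° lon, +3·10° lat → SW at lon -100°, lat -60°.
Square 4, 1: +4·2° lon, +1·1° lat → SW at lon -92°, lat -59°.
Subsquare q=16, k=10: +16·0.0833333° lon, +10·0.0416667° lat → SW at lon -90.6667°, lat -58.5833°.
Cell spans 0.0833333° lon × 0.0416667° lat.
south 58.5833° S, north 58.5417° S.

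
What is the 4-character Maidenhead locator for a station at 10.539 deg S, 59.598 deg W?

GH09

Shift to the Maidenhead origin (180°W, 90°S): lon 120.40, lat 79.46.
Field: lon ⌊120.40/20⌋ = 6 → G; lat ⌊79.46/10⌋ = 7 → H.
Square: lon ⌊0.40/2⌋ = 0; lat ⌊9.46/1⌋ = 9.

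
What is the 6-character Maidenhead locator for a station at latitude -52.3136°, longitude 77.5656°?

MD87sq

Add 180° to longitude and 90° to latitude: 257.5656, 37.6864.
Field: lon ⌊257.5656/20⌋ = 12 → M; lat ⌊37.6864/10⌋ = 3 → D.
Square: lon ⌊17.5656/2⌋ = 8; lat ⌊7.6864/1⌋ = 7.
Subsquare: lon ⌊1.5656/0.0833333⌋ = 18 → s; lat ⌊0.6864/0.0416667⌋ = 16 → q.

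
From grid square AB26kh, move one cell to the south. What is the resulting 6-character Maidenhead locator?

AB26kg

Latitude subsquare h = 7; −1 → 6 = g.
The longitude characters are unchanged.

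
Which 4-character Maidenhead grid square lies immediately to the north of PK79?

PL70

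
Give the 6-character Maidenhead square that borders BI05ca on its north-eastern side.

BI05db

Longitude subsquare c = 2; +1 → 3 = d.
Latitude subsquare a = 0; +1 → 1 = b.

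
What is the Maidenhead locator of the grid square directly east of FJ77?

FJ87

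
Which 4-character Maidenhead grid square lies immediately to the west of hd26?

Longitude square 2; −1 → 1.
The latitude characters are unchanged.

HD16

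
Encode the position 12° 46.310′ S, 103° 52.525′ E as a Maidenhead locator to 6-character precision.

OH17wf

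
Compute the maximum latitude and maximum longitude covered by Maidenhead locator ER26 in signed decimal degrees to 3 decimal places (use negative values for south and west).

Field E=4, R=17: +4·20° lon, +17·10° lat → SW at lon -100°, lat 80°.
Square 2, 6: +2·2° lon, +6·1° lat → SW at lon -96°, lat 86°.
Cell spans 2° lon × 1° lat. NE corner is SW corner plus one full cell.
latitude 87.000, longitude -94.000.

87.000, -94.000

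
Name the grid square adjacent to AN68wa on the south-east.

AN67xx

Longitude subsquare w = 22; +1 → 23 = x.
Latitude subsquare a = 0; −1 → -1, wraps to 23 = x, carry into square.
Latitude square 8; −1 → 7.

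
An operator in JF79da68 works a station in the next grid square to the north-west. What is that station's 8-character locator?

JF79da59

Longitude extended square 6; −1 → 5.
Latitude extended square 8; +1 → 9.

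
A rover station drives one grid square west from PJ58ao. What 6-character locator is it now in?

PJ48xo

Longitude subsquare a = 0; −1 → -1, wraps to 23 = x, carry into square.
Longitude square 5; −1 → 4.
The latitude characters are unchanged.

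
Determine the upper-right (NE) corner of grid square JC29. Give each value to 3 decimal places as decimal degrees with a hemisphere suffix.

60.000° S, 6.000° E

Field J=9, C=2: +9·20° lon, +2·10° lat → SW at lon 0°, lat -70°.
Square 2, 9: +2·2° lon, +9·1° lat → SW at lon 4°, lat -61°.
Cell spans 2° lon × 1° lat. NE corner is SW corner plus one full cell.
latitude 60.000° S, longitude 6.000° E.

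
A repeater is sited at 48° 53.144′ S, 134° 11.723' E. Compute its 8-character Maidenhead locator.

Add 180° to longitude and 90° to latitude: 314.19538, 41.11427.
Field: lon ⌊314.19538/20⌋ = 15 → P; lat ⌊41.11427/10⌋ = 4 → E.
Square: lon ⌊14.19538/2⌋ = 7; lat ⌊1.11427/1⌋ = 1.
Subsquare: lon ⌊0.19538/0.0833333⌋ = 2 → c; lat ⌊0.11427/0.0416667⌋ = 2 → c.
Extended square: lon ⌊0.02872/0.00833333⌋ = 3; lat ⌊0.03093/0.00416667⌋ = 7.

PE71cc37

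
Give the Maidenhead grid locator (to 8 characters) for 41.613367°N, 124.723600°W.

CN71po37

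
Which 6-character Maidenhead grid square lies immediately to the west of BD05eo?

BD05do

Longitude subsquare e = 4; −1 → 3 = d.
The latitude characters are unchanged.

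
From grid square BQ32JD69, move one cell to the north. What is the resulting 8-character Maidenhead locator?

Latitude extended square 9; +1 → 10, wraps to 0, carry into subsquare.
Latitude subsquare d = 3; +1 → 4 = e.
The longitude characters are unchanged.

BQ32je60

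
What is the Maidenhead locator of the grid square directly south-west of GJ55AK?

GJ45xj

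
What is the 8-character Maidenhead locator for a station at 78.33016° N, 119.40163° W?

Shift to the Maidenhead origin (180°W, 90°S): lon 60.59837, lat 168.33016.
Field: lon ⌊60.59837/20⌋ = 3 → D; lat ⌊168.33016/10⌋ = 16 → Q.
Square: lon ⌊0.59837/2⌋ = 0; lat ⌊8.33016/1⌋ = 8.
Subsquare: lon ⌊0.59837/0.0833333⌋ = 7 → h; lat ⌊0.33016/0.0416667⌋ = 7 → h.
Extended square: lon ⌊0.01504/0.00833333⌋ = 1; lat ⌊0.03849/0.00416667⌋ = 9.

DQ08hh19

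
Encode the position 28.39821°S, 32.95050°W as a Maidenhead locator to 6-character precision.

HG31mo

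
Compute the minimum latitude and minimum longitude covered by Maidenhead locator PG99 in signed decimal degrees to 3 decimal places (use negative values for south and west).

-21.000, 138.000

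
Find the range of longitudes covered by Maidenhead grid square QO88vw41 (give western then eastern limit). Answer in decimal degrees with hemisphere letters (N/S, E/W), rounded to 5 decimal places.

157.78333° E, 157.79167° E

Field Q=16, O=14: +16·20° lon, +14·10° lat → SW at lon 140°, lat 50°.
Square 8, 8: +8·2° lon, +8·1° lat → SW at lon 156°, lat 58°.
Subsquare v=21, w=22: +21·0.0833333° lon, +22·0.0416667° lat → SW at lon 157.75°, lat 58.9167°.
Extended square 4, 1: +4·0.00833333° lon, +1·0.00416667° lat → SW at lon 157.783°, lat 58.9208°.
Cell spans 0.00833333° lon × 0.00416667° lat.
west 157.78333° E, east 157.79167° E.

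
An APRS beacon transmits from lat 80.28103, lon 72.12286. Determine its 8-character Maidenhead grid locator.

Add 180° to longitude and 90° to latitude: 252.12286, 170.28103.
Field: lon ⌊252.12286/20⌋ = 12 → M; lat ⌊170.28103/10⌋ = 17 → R.
Square: lon ⌊12.12286/2⌋ = 6; lat ⌊0.28103/1⌋ = 0.
Subsquare: lon ⌊0.12286/0.0833333⌋ = 1 → b; lat ⌊0.28103/0.0416667⌋ = 6 → g.
Extended square: lon ⌊0.03953/0.00833333⌋ = 4; lat ⌊0.03103/0.00416667⌋ = 7.

MR60bg47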